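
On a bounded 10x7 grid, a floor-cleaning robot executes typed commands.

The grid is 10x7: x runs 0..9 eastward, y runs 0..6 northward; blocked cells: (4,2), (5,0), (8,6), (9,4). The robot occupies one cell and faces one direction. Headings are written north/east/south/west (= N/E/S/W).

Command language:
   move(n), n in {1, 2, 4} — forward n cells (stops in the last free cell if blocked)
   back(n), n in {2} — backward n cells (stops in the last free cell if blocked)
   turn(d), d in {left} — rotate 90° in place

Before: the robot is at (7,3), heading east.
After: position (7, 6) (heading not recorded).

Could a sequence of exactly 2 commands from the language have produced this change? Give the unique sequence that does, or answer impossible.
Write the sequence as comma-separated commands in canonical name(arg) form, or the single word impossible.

turn(left), move(4)

key: order matters: swapping turn(left) and move(4) lands elsewhere
t0: at (7,3), heading east
t=1 turn(left) ⇒ at (7,3), heading north
t=2 move(4) ⇒ at (7,6), heading north
all 25 alternatives checked — unique.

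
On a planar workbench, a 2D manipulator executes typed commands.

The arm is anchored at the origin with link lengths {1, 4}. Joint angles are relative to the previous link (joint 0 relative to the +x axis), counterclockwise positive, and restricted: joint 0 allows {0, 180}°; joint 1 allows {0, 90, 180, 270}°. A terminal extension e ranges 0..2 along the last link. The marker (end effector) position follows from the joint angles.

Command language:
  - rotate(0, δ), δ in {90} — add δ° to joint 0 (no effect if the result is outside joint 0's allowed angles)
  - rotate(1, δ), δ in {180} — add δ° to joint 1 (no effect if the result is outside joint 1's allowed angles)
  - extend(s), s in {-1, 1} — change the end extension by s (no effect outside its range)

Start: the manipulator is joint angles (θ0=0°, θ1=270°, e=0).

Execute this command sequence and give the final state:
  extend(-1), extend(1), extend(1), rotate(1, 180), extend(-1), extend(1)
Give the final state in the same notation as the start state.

from: joint angles (θ0=0°, θ1=270°, e=0)
[1] after extend(-1): joint angles (θ0=0°, θ1=270°, e=0)
[2] after extend(1): joint angles (θ0=0°, θ1=270°, e=1)
[3] after extend(1): joint angles (θ0=0°, θ1=270°, e=2)
[4] after rotate(1, 180): joint angles (θ0=0°, θ1=90°, e=2)
[5] after extend(-1): joint angles (θ0=0°, θ1=90°, e=1)
[6] after extend(1): joint angles (θ0=0°, θ1=90°, e=2)

joint angles (θ0=0°, θ1=90°, e=2)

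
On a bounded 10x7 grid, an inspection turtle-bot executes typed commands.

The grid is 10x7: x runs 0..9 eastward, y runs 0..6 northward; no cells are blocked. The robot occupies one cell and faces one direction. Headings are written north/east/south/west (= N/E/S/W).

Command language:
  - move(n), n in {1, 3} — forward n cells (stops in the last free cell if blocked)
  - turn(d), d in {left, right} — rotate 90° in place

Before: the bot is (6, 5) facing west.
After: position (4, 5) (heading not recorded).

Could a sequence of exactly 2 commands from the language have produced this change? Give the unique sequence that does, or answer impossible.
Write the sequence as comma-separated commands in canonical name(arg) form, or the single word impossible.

move(1), move(1)

begin: (6, 5) facing west
1. move(1) → (5, 5) facing west
2. move(1) → (4, 5) facing west
uniquely the one of 16 2-step routes that fits.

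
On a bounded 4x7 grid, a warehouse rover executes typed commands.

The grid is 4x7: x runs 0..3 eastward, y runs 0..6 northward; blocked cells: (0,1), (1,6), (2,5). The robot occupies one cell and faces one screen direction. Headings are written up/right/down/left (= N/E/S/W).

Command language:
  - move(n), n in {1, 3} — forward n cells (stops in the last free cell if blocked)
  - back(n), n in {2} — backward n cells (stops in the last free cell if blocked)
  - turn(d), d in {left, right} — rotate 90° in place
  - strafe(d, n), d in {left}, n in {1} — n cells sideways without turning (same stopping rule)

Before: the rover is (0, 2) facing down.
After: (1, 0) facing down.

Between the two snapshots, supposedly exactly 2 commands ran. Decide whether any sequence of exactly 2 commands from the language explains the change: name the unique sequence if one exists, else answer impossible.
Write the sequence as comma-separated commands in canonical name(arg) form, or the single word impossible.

key: order matters: swapping strafe(left, 1) and move(3) lands elsewhere
start: (0, 2) facing down
step 1 (strafe(left, 1)): (1, 2) facing down
step 2 (move(3)): (1, 0) facing down
all 36 alternatives checked — unique.

strafe(left, 1), move(3)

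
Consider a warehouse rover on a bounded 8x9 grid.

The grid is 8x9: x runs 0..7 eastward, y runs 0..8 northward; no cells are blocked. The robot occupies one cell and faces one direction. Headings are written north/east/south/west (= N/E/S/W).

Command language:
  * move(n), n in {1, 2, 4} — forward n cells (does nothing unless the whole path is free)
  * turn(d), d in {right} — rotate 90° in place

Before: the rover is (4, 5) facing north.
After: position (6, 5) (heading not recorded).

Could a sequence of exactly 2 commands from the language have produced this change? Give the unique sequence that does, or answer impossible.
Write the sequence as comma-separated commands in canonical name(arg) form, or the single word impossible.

key: order matters: swapping turn(right) and move(2) lands elsewhere
from: (4, 5) facing north
step 1 (turn(right)): (4, 5) facing east
step 2 (move(2)): (6, 5) facing east
all 16 alternatives checked — unique.

turn(right), move(2)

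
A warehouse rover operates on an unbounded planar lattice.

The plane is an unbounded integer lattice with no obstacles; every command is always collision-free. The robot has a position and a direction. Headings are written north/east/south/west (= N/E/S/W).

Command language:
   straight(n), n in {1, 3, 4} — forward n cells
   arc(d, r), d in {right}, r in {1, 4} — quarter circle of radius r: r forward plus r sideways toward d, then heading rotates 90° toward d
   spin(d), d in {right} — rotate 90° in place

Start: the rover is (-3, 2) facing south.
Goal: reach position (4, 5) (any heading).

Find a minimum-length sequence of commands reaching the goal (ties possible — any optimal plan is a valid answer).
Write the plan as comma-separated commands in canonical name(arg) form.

arc(right, 1), spin(right), arc(right, 4), straight(4)

from: (-3, 2) facing south
[1] after arc(right, 1): (-4, 1) facing west
[2] after spin(right): (-4, 1) facing north
[3] after arc(right, 4): (0, 5) facing east
[4] after straight(4): (4, 5) facing east
shorter routes all fall short; 4 is best.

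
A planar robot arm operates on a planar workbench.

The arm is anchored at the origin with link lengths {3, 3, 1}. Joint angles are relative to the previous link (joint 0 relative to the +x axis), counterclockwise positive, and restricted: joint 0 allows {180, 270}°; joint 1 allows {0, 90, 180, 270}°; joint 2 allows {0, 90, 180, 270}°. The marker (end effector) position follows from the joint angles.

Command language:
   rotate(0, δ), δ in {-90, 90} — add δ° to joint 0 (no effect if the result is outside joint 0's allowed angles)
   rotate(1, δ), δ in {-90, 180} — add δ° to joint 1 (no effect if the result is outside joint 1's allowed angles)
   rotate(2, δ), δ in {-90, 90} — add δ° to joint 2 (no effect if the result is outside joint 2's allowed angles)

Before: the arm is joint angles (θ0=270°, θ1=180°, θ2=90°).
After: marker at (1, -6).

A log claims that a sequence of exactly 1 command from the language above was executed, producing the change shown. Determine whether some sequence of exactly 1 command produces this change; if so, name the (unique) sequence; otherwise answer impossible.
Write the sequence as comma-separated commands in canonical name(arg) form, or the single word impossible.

rotate(1, 180)

initial: joint angles (θ0=270°, θ1=180°, θ2=90°)
step 1 (rotate(1, 180)): joint angles (θ0=270°, θ1=0°, θ2=90°)
all 6 alternatives checked — unique.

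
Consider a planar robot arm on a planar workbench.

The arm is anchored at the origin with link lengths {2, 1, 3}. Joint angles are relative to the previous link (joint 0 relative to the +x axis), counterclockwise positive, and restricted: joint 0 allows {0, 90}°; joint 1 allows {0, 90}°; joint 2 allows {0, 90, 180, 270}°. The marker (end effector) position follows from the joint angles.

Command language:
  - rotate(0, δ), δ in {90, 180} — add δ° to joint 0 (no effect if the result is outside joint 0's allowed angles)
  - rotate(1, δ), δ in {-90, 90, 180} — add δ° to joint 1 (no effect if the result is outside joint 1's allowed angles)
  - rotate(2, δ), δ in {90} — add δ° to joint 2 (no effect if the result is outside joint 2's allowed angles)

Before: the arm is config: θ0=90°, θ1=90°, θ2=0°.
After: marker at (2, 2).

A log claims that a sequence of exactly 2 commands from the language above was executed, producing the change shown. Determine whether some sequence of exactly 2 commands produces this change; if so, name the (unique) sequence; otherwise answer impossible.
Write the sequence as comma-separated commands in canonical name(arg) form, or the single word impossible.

rotate(2, 90), rotate(2, 90)

from: config: θ0=90°, θ1=90°, θ2=0°
[1] after rotate(2, 90): config: θ0=90°, θ1=90°, θ2=90°
[2] after rotate(2, 90): config: θ0=90°, θ1=90°, θ2=180°
all 36 alternatives checked — unique.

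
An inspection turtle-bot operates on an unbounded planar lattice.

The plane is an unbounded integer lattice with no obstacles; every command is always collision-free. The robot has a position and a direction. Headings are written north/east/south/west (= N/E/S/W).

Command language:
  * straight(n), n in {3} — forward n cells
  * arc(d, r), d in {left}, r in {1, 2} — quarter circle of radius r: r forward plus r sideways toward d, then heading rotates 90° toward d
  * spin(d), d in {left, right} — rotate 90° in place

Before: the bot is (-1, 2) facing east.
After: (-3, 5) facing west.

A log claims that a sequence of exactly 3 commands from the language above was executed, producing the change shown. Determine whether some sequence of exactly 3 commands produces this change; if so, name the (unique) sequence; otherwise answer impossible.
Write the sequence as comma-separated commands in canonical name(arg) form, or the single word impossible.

key: order matters: swapping arc(left, 2) and straight(3) lands elsewhere
t0: (-1, 2) facing east
step 1 (arc(left, 2)): (1, 4) facing north
step 2 (arc(left, 1)): (0, 5) facing west
step 3 (straight(3)): (-3, 5) facing west
no rival 3-sequence matches.

arc(left, 2), arc(left, 1), straight(3)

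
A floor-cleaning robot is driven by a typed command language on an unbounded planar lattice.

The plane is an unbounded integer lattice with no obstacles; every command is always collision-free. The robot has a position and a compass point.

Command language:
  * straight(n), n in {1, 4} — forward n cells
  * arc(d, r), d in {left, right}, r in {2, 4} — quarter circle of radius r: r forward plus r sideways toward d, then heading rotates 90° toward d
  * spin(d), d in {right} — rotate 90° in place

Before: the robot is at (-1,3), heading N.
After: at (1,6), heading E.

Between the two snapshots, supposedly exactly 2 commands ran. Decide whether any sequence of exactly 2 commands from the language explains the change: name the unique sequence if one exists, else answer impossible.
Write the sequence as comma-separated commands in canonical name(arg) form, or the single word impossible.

key: position moved to (1,6) AND the heading swung to E — translation plus rotation needed
initial: at (-1,3), heading N
step 1 (straight(1)): at (-1,4), heading N
step 2 (arc(right, 2)): at (1,6), heading E
uniquely the one of 49 2-step routes that fits.

straight(1), arc(right, 2)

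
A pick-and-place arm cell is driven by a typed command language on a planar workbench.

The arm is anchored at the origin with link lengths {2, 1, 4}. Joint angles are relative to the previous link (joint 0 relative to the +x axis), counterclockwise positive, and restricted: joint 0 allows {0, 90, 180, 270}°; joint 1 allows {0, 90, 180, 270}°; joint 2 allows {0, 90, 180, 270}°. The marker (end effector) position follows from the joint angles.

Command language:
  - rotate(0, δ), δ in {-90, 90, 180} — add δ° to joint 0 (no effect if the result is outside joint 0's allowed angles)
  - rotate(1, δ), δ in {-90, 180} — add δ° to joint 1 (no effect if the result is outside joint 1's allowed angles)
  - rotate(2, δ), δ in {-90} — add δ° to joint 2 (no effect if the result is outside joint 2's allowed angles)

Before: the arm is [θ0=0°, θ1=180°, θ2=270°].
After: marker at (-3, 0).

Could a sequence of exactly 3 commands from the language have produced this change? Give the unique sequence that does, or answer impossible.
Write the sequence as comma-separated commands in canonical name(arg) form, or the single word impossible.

rotate(2, -90), rotate(2, -90), rotate(2, -90)

from: [θ0=0°, θ1=180°, θ2=270°]
1. rotate(2, -90) → [θ0=0°, θ1=180°, θ2=180°]
2. rotate(2, -90) → [θ0=0°, θ1=180°, θ2=90°]
3. rotate(2, -90) → [θ0=0°, θ1=180°, θ2=0°]
no other 3-command option fits: unique.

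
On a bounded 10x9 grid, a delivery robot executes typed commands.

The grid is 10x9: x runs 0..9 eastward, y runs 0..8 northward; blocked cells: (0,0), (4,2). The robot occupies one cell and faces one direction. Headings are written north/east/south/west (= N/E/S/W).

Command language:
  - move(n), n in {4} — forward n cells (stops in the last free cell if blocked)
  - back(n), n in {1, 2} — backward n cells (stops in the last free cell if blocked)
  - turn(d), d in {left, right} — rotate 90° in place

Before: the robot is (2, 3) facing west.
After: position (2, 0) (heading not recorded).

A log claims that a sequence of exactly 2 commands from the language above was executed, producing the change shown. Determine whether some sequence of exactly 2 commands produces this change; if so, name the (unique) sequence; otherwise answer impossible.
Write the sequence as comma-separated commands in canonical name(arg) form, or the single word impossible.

turn(left), move(4)

key: running move(4) before turn(left) would end elsewhere — order is forced
t0: (2, 3) facing west
1. turn(left) → (2, 3) facing south
2. move(4) → (2, 0) facing south
uniquely the one of 25 2-step routes that fits.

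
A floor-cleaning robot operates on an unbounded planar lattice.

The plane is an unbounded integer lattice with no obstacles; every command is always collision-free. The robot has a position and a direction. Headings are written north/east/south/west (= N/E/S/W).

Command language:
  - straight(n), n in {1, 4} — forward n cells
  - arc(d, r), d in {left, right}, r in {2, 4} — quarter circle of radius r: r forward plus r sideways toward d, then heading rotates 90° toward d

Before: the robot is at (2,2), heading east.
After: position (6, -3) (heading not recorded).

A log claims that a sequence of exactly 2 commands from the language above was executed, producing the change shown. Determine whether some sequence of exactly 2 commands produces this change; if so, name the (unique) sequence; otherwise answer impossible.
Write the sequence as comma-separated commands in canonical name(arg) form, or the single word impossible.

arc(right, 4), straight(1)

key: order matters: swapping arc(right, 4) and straight(1) lands elsewhere
initial: at (2,2), heading east
[1] after arc(right, 4): at (6,-2), heading south
[2] after straight(1): at (6,-3), heading south
no rival 2-sequence matches.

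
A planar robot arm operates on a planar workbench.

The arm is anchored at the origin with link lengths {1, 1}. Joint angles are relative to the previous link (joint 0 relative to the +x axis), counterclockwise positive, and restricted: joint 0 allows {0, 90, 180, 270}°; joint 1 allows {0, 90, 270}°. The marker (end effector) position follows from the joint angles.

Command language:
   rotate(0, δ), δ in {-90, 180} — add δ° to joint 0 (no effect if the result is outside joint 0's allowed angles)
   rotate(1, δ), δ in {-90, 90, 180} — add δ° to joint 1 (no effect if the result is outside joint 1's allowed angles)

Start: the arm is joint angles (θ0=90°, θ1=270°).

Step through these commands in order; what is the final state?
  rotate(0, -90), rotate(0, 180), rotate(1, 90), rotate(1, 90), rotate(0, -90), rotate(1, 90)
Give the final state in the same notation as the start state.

initial: joint angles (θ0=90°, θ1=270°)
step 1 (rotate(0, -90)): joint angles (θ0=0°, θ1=270°)
step 2 (rotate(0, 180)): joint angles (θ0=180°, θ1=270°)
step 3 (rotate(1, 90)): joint angles (θ0=180°, θ1=0°)
step 4 (rotate(1, 90)): joint angles (θ0=180°, θ1=90°)
step 5 (rotate(0, -90)): joint angles (θ0=90°, θ1=90°)
step 6 (rotate(1, 90)): joint angles (θ0=90°, θ1=90°)

joint angles (θ0=90°, θ1=90°)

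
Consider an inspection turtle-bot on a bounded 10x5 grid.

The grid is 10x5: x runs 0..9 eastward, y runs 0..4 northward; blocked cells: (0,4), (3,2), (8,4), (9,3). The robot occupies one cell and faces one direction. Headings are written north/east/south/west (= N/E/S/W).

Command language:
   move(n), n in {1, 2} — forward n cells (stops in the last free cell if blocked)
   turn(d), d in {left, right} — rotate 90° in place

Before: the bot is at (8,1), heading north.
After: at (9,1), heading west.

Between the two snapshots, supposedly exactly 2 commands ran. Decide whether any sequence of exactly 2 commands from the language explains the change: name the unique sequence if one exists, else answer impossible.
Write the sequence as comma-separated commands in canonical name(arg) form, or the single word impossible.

impossible

all 16 sequences checked — none match.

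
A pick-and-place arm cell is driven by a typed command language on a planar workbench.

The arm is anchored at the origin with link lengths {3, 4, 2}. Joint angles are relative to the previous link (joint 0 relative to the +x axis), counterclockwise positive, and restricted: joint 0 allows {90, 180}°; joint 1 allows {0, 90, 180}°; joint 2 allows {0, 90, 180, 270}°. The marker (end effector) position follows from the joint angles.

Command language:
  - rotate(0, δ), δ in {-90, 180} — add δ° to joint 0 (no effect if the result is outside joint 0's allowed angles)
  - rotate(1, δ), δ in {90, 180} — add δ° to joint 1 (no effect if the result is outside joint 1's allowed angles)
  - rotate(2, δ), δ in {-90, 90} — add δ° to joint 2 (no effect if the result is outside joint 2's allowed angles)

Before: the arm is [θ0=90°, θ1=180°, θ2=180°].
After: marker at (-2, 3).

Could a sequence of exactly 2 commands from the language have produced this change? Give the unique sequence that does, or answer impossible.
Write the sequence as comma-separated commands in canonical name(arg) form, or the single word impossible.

key: running rotate(1, 90) before rotate(1, 180) would end elsewhere — order is forced
start: [θ0=90°, θ1=180°, θ2=180°]
[1] after rotate(1, 180): [θ0=90°, θ1=0°, θ2=180°]
[2] after rotate(1, 90): [θ0=90°, θ1=90°, θ2=180°]
uniquely the one of 36 2-step routes that fits.

rotate(1, 180), rotate(1, 90)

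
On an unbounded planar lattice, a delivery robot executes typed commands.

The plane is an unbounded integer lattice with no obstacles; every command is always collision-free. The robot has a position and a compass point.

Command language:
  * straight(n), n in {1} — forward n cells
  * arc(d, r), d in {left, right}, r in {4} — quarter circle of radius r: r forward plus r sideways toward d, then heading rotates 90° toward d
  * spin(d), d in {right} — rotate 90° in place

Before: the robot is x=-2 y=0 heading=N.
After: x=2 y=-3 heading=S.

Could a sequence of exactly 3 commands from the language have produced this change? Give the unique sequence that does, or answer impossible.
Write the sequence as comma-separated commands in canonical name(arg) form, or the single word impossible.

key: position moved to (2,-3) AND the heading swung to S — translation plus rotation needed
t0: x=-2 y=0 heading=N
step 1 (straight(1)): x=-2 y=1 heading=N
step 2 (spin(right)): x=-2 y=1 heading=E
step 3 (arc(right, 4)): x=2 y=-3 heading=S
no rival 3-sequence matches.

straight(1), spin(right), arc(right, 4)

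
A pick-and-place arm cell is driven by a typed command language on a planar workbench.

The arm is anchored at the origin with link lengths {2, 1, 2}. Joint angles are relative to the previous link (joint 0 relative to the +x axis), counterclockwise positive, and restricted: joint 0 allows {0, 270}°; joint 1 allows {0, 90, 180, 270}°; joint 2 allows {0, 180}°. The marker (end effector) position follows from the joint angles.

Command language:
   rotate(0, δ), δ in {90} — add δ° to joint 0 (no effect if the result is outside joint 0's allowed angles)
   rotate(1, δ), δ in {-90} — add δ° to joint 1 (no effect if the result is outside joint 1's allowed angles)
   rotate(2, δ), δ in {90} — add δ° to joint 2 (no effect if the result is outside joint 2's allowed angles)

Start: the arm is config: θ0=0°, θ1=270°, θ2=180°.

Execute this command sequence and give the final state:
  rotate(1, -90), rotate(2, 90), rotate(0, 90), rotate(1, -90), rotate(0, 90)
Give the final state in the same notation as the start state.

start: config: θ0=0°, θ1=270°, θ2=180°
t=1 rotate(1, -90) ⇒ config: θ0=0°, θ1=180°, θ2=180°
t=2 rotate(2, 90) ⇒ config: θ0=0°, θ1=180°, θ2=180°
t=3 rotate(0, 90) ⇒ config: θ0=0°, θ1=180°, θ2=180°
t=4 rotate(1, -90) ⇒ config: θ0=0°, θ1=90°, θ2=180°
t=5 rotate(0, 90) ⇒ config: θ0=0°, θ1=90°, θ2=180°

config: θ0=0°, θ1=90°, θ2=180°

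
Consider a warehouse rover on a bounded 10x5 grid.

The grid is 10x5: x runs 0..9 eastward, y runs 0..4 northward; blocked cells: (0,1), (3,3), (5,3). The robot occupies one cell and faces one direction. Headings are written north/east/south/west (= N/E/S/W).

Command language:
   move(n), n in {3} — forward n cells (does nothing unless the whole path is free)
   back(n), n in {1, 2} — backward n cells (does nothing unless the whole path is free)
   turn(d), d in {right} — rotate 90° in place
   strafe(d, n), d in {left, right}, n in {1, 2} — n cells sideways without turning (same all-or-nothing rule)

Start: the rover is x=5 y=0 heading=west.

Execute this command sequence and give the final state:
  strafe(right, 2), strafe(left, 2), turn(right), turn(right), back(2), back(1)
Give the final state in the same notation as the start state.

begin: x=5 y=0 heading=west
[1] after strafe(right, 2): x=5 y=2 heading=west
[2] after strafe(left, 2): x=5 y=0 heading=west
[3] after turn(right): x=5 y=0 heading=north
[4] after turn(right): x=5 y=0 heading=east
[5] after back(2): x=3 y=0 heading=east
[6] after back(1): x=2 y=0 heading=east

x=2 y=0 heading=east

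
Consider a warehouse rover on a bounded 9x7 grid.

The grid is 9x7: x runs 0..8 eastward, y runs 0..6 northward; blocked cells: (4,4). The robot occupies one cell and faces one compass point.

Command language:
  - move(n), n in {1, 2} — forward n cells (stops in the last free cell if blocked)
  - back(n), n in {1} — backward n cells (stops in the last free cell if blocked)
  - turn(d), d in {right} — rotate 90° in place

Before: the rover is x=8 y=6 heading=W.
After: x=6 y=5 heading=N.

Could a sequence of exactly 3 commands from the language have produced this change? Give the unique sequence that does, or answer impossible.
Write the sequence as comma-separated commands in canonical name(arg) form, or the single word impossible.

move(2), turn(right), back(1)

key: position moved to (6,5) AND the heading swung to N — translation plus rotation needed
t0: x=8 y=6 heading=W
step 1 (move(2)): x=6 y=6 heading=W
step 2 (turn(right)): x=6 y=6 heading=N
step 3 (back(1)): x=6 y=5 heading=N
no rival 3-sequence matches.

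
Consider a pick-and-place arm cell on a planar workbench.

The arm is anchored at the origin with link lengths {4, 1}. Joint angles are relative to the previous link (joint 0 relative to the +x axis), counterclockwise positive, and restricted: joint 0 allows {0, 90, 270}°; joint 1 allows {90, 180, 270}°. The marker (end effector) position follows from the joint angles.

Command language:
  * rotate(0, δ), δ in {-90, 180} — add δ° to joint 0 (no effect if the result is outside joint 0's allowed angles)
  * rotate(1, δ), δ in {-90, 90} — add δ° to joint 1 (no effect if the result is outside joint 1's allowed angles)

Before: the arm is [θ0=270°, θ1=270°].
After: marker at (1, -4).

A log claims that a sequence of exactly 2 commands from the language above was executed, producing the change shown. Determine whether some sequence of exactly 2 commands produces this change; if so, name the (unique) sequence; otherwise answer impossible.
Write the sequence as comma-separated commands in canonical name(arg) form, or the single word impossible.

rotate(1, -90), rotate(1, -90)

from: [θ0=270°, θ1=270°]
t=1 rotate(1, -90) ⇒ [θ0=270°, θ1=180°]
t=2 rotate(1, -90) ⇒ [θ0=270°, θ1=90°]
all 16 alternatives checked — unique.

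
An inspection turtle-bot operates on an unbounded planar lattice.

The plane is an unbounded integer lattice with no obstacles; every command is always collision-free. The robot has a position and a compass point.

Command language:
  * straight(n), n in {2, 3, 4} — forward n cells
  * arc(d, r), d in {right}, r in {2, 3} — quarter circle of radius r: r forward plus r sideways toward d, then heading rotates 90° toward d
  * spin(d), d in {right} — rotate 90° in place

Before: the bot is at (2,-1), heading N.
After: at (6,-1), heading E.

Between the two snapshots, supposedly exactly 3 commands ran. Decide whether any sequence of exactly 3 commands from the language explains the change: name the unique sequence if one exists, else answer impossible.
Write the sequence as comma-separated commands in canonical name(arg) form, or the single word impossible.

key: position moved to (6,-1) AND the heading swung to E — translation plus rotation needed
t0: at (2,-1), heading N
step 1 (spin(right)): at (2,-1), heading E
step 2 (straight(2)): at (4,-1), heading E
step 3 (straight(2)): at (6,-1), heading E
no rival 3-sequence matches.

spin(right), straight(2), straight(2)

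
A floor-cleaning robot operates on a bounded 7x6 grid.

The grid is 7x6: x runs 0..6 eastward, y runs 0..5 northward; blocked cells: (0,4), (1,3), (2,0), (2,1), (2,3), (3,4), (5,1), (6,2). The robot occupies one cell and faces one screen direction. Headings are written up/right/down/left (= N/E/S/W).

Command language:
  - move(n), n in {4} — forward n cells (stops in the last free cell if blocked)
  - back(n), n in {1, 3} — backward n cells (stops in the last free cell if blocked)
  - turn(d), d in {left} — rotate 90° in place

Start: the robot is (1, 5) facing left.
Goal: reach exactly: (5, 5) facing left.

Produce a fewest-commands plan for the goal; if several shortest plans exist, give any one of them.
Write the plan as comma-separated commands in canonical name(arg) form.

start: (1, 5) facing left
step 1 (back(1)): (2, 5) facing left
step 2 (back(3)): (5, 5) facing left
nothing shorter than 2 reaches the goal.

back(1), back(3)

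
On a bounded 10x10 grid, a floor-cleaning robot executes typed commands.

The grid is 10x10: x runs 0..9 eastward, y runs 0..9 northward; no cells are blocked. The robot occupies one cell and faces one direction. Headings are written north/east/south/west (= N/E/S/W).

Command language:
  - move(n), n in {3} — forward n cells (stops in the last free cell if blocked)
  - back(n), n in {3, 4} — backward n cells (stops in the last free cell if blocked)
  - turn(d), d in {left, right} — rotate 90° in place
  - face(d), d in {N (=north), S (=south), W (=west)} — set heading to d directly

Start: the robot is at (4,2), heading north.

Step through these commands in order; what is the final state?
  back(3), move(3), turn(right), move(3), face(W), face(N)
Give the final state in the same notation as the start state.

begin: at (4,2), heading north
t=1 back(3) ⇒ at (4,0), heading north
t=2 move(3) ⇒ at (4,3), heading north
t=3 turn(right) ⇒ at (4,3), heading east
t=4 move(3) ⇒ at (7,3), heading east
t=5 face(W) ⇒ at (7,3), heading west
t=6 face(N) ⇒ at (7,3), heading north

at (7,3), heading north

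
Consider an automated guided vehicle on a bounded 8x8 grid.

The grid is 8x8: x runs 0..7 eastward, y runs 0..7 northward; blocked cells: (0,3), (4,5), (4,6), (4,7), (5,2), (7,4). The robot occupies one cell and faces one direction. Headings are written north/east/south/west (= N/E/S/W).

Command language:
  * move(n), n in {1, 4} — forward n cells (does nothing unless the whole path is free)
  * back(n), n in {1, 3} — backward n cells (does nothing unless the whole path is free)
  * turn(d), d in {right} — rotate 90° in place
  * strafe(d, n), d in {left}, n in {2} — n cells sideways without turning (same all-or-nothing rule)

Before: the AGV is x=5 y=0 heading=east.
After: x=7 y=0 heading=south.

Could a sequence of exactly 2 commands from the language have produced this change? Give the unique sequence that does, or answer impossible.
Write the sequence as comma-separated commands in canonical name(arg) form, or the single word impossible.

key: position moved to (7,0) AND the heading swung to S — translation plus rotation needed
from: x=5 y=0 heading=east
step 1 (turn(right)): x=5 y=0 heading=south
step 2 (strafe(left, 2)): x=7 y=0 heading=south
no rival 2-sequence matches.

turn(right), strafe(left, 2)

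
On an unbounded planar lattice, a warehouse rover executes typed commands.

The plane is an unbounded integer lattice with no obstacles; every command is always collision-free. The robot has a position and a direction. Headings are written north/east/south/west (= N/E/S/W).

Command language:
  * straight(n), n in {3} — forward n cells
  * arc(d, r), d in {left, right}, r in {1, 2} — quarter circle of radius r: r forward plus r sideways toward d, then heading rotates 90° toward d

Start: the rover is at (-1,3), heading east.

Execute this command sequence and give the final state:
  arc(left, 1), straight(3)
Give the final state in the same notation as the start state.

at (0,7), heading north

t0: at (-1,3), heading east
t=1 arc(left, 1) ⇒ at (0,4), heading north
t=2 straight(3) ⇒ at (0,7), heading north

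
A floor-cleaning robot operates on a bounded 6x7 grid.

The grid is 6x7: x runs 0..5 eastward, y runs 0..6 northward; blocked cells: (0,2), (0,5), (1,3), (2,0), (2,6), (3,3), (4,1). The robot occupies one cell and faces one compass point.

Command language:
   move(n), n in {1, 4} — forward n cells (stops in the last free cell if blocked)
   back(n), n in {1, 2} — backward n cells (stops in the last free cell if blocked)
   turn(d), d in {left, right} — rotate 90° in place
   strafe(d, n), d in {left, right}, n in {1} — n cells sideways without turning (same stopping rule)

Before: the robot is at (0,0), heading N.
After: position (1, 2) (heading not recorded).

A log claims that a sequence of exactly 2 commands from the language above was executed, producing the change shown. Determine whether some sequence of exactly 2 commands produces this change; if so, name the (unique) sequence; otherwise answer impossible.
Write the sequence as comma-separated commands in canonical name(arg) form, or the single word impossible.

strafe(right, 1), move(4)

key: move(4) is stopped early by the blocked cell at (1,3)
begin: at (0,0), heading N
1. strafe(right, 1) → at (1,0), heading N
2. move(4) → at (1,2), heading N
uniquely the one of 64 2-step routes that fits.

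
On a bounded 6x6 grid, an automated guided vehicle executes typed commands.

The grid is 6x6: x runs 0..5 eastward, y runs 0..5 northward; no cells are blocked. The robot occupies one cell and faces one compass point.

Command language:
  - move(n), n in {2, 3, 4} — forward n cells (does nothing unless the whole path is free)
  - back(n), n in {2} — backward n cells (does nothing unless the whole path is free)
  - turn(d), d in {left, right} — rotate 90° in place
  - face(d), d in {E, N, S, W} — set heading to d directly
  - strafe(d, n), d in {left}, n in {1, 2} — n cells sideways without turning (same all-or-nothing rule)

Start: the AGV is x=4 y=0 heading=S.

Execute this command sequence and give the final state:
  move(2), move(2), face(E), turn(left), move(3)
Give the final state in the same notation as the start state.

x=4 y=3 heading=N

begin: x=4 y=0 heading=S
[1] after move(2): x=4 y=0 heading=S
[2] after move(2): x=4 y=0 heading=S
[3] after face(E): x=4 y=0 heading=E
[4] after turn(left): x=4 y=0 heading=N
[5] after move(3): x=4 y=3 heading=N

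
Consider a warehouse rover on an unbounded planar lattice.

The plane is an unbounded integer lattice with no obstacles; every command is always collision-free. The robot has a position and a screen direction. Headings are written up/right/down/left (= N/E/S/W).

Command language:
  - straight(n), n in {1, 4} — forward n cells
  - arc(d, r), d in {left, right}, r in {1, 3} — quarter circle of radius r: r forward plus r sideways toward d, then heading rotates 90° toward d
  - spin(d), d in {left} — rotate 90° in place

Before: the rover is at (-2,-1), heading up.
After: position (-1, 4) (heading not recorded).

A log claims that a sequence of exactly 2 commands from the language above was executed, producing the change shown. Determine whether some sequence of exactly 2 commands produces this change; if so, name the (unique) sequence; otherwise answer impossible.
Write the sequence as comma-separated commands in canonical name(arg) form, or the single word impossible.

key: order matters: swapping straight(4) and arc(right, 1) lands elsewhere
t0: at (-2,-1), heading up
t=1 straight(4) ⇒ at (-2,3), heading up
t=2 arc(right, 1) ⇒ at (-1,4), heading right
all 49 alternatives checked — unique.

straight(4), arc(right, 1)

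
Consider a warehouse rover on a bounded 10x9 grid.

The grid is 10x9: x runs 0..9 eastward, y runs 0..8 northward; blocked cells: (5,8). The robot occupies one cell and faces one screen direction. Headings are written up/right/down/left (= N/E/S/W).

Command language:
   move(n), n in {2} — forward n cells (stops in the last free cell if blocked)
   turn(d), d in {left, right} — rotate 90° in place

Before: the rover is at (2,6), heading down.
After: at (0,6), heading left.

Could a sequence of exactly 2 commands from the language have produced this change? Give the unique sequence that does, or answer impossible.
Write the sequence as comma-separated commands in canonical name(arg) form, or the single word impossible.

key: running move(2) before turn(right) would end elsewhere — order is forced
t0: at (2,6), heading down
step 1 (turn(right)): at (2,6), heading left
step 2 (move(2)): at (0,6), heading left
uniquely the one of 9 2-step routes that fits.

turn(right), move(2)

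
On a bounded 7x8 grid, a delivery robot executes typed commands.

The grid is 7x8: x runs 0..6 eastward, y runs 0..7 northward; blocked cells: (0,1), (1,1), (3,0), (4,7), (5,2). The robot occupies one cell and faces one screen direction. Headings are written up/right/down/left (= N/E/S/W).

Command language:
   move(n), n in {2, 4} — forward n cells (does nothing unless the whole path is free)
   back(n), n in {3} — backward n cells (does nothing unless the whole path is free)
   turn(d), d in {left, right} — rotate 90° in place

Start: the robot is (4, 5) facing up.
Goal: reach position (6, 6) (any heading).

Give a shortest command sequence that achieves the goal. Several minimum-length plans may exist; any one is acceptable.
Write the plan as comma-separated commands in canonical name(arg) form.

back(3), move(4), turn(right), move(2)

initial: (4, 5) facing up
step 1 (back(3)): (4, 2) facing up
step 2 (move(4)): (4, 6) facing up
step 3 (turn(right)): (4, 6) facing right
step 4 (move(2)): (6, 6) facing right
shorter routes all fall short; 4 is best.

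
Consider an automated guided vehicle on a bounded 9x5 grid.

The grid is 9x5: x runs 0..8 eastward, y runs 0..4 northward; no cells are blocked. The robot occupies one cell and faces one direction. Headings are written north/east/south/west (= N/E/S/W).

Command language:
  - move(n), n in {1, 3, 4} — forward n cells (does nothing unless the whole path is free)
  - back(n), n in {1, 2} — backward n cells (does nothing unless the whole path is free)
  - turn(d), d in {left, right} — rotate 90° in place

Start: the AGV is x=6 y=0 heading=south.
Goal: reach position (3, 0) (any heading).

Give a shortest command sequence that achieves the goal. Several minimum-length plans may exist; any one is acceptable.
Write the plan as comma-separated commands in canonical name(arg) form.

turn(right), move(3)

from: x=6 y=0 heading=south
t=1 turn(right) ⇒ x=6 y=0 heading=west
t=2 move(3) ⇒ x=3 y=0 heading=west
shorter routes all fall short; 2 is best.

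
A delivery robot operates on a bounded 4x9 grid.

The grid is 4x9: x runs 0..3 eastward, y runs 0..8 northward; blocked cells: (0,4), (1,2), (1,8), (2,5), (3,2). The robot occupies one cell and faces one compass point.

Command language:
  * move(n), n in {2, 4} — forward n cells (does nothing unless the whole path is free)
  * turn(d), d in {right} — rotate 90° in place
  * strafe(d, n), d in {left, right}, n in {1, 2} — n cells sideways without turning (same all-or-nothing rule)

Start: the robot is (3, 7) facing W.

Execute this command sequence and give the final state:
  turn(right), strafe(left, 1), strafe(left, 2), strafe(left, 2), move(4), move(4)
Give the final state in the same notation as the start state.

(0, 7) facing N

from: (3, 7) facing W
t=1 turn(right) ⇒ (3, 7) facing N
t=2 strafe(left, 1) ⇒ (2, 7) facing N
t=3 strafe(left, 2) ⇒ (0, 7) facing N
t=4 strafe(left, 2) ⇒ (0, 7) facing N
t=5 move(4) ⇒ (0, 7) facing N
t=6 move(4) ⇒ (0, 7) facing N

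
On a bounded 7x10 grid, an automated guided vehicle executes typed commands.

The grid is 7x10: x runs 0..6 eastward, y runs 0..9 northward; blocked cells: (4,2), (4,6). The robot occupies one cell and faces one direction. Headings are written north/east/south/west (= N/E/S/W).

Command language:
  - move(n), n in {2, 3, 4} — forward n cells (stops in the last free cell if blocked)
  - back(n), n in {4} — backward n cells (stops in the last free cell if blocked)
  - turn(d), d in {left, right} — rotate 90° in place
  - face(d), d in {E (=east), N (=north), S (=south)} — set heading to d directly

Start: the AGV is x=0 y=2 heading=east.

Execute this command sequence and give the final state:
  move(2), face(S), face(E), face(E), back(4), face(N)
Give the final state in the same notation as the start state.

from: x=0 y=2 heading=east
step 1 (move(2)): x=2 y=2 heading=east
step 2 (face(S)): x=2 y=2 heading=south
step 3 (face(E)): x=2 y=2 heading=east
step 4 (face(E)): x=2 y=2 heading=east
step 5 (back(4)): x=0 y=2 heading=east
step 6 (face(N)): x=0 y=2 heading=north

x=0 y=2 heading=north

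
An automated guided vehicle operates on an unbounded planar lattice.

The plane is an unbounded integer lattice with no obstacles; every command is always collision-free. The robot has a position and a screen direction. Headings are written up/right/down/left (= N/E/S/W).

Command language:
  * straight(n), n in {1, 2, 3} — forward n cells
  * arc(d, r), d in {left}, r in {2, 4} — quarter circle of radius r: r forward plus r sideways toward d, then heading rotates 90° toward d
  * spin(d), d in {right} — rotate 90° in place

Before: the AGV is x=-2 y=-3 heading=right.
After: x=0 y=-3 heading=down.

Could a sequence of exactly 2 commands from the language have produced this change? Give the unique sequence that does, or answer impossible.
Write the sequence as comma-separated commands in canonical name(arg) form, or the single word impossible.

key: running spin(right) before straight(2) would end elsewhere — order is forced
initial: x=-2 y=-3 heading=right
step 1 (straight(2)): x=0 y=-3 heading=right
step 2 (spin(right)): x=0 y=-3 heading=down
no rival 2-sequence matches.

straight(2), spin(right)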